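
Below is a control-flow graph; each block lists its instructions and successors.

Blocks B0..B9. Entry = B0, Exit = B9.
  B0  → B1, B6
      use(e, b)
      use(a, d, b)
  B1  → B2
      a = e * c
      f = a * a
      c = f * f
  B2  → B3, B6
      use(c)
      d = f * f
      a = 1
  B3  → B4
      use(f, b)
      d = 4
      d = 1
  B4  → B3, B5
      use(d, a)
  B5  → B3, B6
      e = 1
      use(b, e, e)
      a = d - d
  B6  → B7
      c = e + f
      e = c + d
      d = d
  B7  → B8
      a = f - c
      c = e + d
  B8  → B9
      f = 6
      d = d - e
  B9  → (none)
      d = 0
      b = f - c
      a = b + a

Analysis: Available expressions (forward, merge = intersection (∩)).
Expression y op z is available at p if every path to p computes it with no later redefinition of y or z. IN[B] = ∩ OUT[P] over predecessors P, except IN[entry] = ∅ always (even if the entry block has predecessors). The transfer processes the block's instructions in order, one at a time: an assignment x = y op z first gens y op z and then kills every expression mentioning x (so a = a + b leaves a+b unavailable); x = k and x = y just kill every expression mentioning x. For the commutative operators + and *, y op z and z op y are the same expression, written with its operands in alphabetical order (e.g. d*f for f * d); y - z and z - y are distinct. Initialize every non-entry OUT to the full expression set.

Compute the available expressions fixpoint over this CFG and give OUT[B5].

Fixpoint table:
  B0:   IN={}   OUT={}
  B1:   IN={}   OUT={a*a, f*f}
  B2:   IN={a*a, f*f}   OUT={f*f}
  B3:   IN={f*f}   OUT={f*f}
  B4:   IN={f*f}   OUT={f*f}
  B5:   IN={f*f}   OUT={d-d, f*f}
  B6:   IN={}   OUT={}
  B7:   IN={}   OUT={d+e}
  B8:   IN={d+e}   OUT={}
  B9:   IN={}   OUT={f-c}

Merge at B5: IN[B5] = OUT[B4] = {f*f}
Applying B5's transfer function to that IN value gives OUT[B5] (row B5 above).

Answer: {d-d, f*f}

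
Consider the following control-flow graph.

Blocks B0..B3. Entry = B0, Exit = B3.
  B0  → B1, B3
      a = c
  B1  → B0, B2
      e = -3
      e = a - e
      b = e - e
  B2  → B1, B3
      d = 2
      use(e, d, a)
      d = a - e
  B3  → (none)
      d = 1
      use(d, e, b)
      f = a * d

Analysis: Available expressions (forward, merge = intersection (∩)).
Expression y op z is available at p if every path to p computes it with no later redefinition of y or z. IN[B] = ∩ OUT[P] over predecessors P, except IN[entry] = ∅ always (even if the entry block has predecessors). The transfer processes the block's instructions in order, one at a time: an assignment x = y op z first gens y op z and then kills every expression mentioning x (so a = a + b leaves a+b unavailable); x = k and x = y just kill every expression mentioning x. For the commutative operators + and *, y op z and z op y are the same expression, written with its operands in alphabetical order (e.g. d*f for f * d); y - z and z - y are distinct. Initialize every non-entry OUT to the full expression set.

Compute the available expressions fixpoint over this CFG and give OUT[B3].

Per-block solution:
  B0:  IN={}  OUT={}
  B1:  IN={}  OUT={e-e}
  B2:  IN={e-e}  OUT={a-e, e-e}
  B3:  IN={}  OUT={a*d}

Merge at B3: IN[B3] = OUT[B0] ∩ OUT[B2] = {}
Applying B3's transfer function to that IN value gives OUT[B3] (row B3 above).

Answer: {a*d}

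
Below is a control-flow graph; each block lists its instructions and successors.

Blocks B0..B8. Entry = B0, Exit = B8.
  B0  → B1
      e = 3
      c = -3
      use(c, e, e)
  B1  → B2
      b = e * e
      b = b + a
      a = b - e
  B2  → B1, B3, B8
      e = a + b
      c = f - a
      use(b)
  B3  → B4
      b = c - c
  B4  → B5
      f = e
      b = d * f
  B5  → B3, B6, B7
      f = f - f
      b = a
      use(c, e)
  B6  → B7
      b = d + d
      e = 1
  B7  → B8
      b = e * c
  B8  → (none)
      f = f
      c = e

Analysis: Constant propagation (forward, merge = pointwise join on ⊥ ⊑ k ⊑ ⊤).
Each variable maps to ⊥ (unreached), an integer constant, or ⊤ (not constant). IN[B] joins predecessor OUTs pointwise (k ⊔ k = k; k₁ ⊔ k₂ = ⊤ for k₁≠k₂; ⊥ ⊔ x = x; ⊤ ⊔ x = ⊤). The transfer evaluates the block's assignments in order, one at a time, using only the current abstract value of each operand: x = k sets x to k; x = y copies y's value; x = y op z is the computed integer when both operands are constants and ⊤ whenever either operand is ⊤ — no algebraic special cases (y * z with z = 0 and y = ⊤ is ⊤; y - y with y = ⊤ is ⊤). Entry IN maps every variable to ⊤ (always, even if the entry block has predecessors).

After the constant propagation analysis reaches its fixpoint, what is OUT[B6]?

Answer: {a: ⊤, b: ⊤, c: ⊤, d: ⊤, e: 1, f: ⊤}

Derivation:
Converged values:
  B0:   IN=(all ⊤)   OUT={c:-3, e:3; rest ⊤}
  B1:   IN=(all ⊤)   OUT=(all ⊤)
  B2:   IN=(all ⊤)   OUT=(all ⊤)
  B3:   IN=(all ⊤)   OUT=(all ⊤)
  B4:   IN=(all ⊤)   OUT=(all ⊤)
  B5:   IN=(all ⊤)   OUT=(all ⊤)
  B6:   IN=(all ⊤)   OUT={e:1; rest ⊤}
  B7:   IN=(all ⊤)   OUT=(all ⊤)
  B8:   IN=(all ⊤)   OUT=(all ⊤)

Merge at B6: IN[B6] = OUT[B5] = {a: ⊤, b: ⊤, c: ⊤, d: ⊤, e: ⊤, f: ⊤}
Applying B6's transfer function to that IN value gives OUT[B6] (row B6 above).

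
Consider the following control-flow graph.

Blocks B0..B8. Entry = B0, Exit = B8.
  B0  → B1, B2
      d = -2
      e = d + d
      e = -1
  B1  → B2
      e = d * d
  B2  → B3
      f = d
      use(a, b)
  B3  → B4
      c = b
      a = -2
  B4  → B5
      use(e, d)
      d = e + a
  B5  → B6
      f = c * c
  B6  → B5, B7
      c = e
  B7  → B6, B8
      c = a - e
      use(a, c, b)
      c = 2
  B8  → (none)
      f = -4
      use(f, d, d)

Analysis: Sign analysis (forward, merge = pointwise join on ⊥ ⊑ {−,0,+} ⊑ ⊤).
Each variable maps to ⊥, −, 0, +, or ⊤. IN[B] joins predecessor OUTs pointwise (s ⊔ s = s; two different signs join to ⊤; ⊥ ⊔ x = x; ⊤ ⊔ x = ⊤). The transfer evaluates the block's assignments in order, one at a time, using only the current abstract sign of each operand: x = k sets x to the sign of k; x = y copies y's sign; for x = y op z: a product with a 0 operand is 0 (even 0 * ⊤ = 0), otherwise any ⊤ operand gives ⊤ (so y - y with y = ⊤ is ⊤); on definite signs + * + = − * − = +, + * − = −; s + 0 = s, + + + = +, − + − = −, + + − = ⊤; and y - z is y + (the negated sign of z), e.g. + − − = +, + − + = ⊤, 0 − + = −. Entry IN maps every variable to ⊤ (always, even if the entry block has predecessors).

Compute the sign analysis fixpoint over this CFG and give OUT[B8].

Per-block solution:
  B0: | IN=(all ⊤) | OUT={d:-, e:-; rest ⊤}
  B1: | IN={d:-, e:-; rest ⊤} | OUT={d:-, e:+; rest ⊤}
  B2: | IN={d:-; rest ⊤} | OUT={d:-, f:-; rest ⊤}
  B3: | IN={d:-, f:-; rest ⊤} | OUT={a:-, d:-, f:-; rest ⊤}
  B4: | IN={a:-, d:-, f:-; rest ⊤} | OUT={a:-, f:-; rest ⊤}
  B5: | IN={a:-; rest ⊤} | OUT={a:-; rest ⊤}
  B6: | IN={a:-; rest ⊤} | OUT={a:-; rest ⊤}
  B7: | IN={a:-; rest ⊤} | OUT={a:-, c:+; rest ⊤}
  B8: | IN={a:-, c:+; rest ⊤} | OUT={a:-, c:+, f:-; rest ⊤}

Merge at B8: IN[B8] = OUT[B7] = {a: -, b: ⊤, c: +, d: ⊤, e: ⊤, f: ⊤}
Applying B8's transfer function to that IN value gives OUT[B8] (row B8 above).

Answer: {a: -, b: ⊤, c: +, d: ⊤, e: ⊤, f: -}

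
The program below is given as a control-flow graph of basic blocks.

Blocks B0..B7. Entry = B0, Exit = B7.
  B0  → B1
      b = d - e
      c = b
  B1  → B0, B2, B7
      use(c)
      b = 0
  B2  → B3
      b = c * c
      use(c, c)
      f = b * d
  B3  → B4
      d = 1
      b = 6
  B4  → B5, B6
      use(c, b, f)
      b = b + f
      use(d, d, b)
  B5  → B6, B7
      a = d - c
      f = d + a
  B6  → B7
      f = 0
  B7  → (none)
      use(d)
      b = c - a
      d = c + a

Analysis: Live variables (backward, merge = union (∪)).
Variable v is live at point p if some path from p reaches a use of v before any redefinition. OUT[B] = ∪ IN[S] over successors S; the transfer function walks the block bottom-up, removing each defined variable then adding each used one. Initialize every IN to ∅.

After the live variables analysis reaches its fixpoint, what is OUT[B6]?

Converged values:
  B0: | IN={a, d, e} | OUT={a, c, d, e}
  B1: | IN={a, c, d, e} | OUT={a, c, d, e}
  B2: | IN={a, c, d} | OUT={a, c, f}
  B3: | IN={a, c, f} | OUT={a, b, c, d, f}
  B4: | IN={a, b, c, d, f} | OUT={a, c, d}
  B5: | IN={c, d} | OUT={a, c, d}
  B6: | IN={a, c, d} | OUT={a, c, d}
  B7: | IN={a, c, d} | OUT={}

Merge at B6: OUT[B6] = IN[B7] = {a, c, d}

Answer: {a, c, d}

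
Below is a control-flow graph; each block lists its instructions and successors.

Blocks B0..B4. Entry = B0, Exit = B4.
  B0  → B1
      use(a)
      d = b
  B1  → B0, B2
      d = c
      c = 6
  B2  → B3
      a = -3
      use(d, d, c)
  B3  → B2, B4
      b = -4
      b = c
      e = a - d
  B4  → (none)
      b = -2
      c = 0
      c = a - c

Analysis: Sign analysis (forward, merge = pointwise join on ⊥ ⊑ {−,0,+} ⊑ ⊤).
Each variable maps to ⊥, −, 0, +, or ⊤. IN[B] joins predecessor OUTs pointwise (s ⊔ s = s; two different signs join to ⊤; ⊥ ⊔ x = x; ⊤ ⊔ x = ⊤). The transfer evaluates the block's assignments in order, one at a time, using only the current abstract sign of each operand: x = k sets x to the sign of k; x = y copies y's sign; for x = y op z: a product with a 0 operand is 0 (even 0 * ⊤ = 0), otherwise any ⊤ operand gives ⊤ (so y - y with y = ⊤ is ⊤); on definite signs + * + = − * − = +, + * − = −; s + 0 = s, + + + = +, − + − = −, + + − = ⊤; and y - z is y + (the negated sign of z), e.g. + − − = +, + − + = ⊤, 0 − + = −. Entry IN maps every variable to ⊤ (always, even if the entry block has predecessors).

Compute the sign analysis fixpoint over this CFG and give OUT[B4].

Answer: {a: -, b: -, c: -, d: ⊤, e: ⊤, f: ⊤}

Trace:
Per-block solution:
  B0: | IN=(all ⊤) | OUT=(all ⊤)
  B1: | IN=(all ⊤) | OUT={c:+; rest ⊤}
  B2: | IN={c:+; rest ⊤} | OUT={a:-, c:+; rest ⊤}
  B3: | IN={a:-, c:+; rest ⊤} | OUT={a:-, b:+, c:+; rest ⊤}
  B4: | IN={a:-, b:+, c:+; rest ⊤} | OUT={a:-, b:-, c:-; rest ⊤}

Merge at B4: IN[B4] = OUT[B3] = {a: -, b: +, c: +, d: ⊤, e: ⊤, f: ⊤}
Applying B4's transfer function to that IN value gives OUT[B4] (row B4 above).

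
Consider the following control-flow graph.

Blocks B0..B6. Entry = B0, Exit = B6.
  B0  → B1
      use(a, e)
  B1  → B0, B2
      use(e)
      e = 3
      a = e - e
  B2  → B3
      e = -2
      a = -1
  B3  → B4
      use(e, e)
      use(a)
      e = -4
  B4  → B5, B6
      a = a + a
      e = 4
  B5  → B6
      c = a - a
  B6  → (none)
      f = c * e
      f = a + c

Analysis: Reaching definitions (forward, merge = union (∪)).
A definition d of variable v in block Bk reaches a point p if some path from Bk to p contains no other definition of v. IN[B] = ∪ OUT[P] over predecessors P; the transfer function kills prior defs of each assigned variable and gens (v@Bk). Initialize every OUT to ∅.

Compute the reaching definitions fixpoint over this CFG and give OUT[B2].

Converged values:
  B0:   IN={a@B1, e@B1}   OUT={a@B1, e@B1}
  B1:   IN={a@B1, e@B1}   OUT={a@B1, e@B1}
  B2:   IN={a@B1, e@B1}   OUT={a@B2, e@B2}
  B3:   IN={a@B2, e@B2}   OUT={a@B2, e@B3}
  B4:   IN={a@B2, e@B3}   OUT={a@B4, e@B4}
  B5:   IN={a@B4, e@B4}   OUT={a@B4, c@B5, e@B4}
  B6:   IN={a@B4, c@B5, e@B4}   OUT={a@B4, c@B5, e@B4, f@B6}

Merge at B2: IN[B2] = OUT[B1] = {a@B1, e@B1}
Applying B2's transfer function to that IN value gives OUT[B2] (row B2 above).

Answer: {a@B2, e@B2}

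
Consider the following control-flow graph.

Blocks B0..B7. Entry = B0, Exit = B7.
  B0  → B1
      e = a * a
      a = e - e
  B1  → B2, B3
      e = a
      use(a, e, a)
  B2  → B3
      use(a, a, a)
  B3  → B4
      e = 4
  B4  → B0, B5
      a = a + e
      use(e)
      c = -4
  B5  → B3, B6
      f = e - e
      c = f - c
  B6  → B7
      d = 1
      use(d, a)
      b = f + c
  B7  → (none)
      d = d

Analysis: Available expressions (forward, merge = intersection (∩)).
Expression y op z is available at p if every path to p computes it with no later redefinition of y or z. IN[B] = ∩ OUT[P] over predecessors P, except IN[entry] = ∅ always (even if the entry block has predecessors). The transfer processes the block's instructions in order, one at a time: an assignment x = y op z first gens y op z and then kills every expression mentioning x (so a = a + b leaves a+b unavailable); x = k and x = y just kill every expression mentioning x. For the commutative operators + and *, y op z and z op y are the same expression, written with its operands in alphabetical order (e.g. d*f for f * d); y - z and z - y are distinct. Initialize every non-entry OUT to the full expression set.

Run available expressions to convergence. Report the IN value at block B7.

Fixpoint table:
  B0:  IN={}  OUT={e-e}
  B1:  IN={e-e}  OUT={}
  B2:  IN={}  OUT={}
  B3:  IN={}  OUT={}
  B4:  IN={}  OUT={}
  B5:  IN={}  OUT={e-e}
  B6:  IN={e-e}  OUT={c+f, e-e}
  B7:  IN={c+f, e-e}  OUT={c+f, e-e}

Merge at B7: IN[B7] = OUT[B6] = {c+f, e-e}

Answer: {c+f, e-e}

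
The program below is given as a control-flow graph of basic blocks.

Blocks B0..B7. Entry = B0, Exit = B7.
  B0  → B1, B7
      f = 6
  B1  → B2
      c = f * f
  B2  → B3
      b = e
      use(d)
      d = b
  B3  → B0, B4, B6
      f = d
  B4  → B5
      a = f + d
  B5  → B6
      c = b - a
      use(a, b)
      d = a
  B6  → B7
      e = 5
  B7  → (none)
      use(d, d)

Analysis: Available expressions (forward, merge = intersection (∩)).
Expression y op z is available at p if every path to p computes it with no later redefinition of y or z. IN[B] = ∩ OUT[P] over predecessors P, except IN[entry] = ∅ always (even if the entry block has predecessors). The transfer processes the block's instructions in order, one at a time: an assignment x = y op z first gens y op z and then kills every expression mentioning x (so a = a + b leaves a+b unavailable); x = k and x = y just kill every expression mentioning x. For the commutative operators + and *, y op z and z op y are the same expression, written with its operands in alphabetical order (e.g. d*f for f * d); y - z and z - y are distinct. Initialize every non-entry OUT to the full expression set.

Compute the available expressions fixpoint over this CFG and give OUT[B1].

Answer: {f*f}

Derivation:
Per-block solution:
  B0:   IN={}   OUT={}
  B1:   IN={}   OUT={f*f}
  B2:   IN={f*f}   OUT={f*f}
  B3:   IN={f*f}   OUT={}
  B4:   IN={}   OUT={d+f}
  B5:   IN={d+f}   OUT={b-a}
  B6:   IN={}   OUT={}
  B7:   IN={}   OUT={}

Merge at B1: IN[B1] = OUT[B0] = {}
Applying B1's transfer function to that IN value gives OUT[B1] (row B1 above).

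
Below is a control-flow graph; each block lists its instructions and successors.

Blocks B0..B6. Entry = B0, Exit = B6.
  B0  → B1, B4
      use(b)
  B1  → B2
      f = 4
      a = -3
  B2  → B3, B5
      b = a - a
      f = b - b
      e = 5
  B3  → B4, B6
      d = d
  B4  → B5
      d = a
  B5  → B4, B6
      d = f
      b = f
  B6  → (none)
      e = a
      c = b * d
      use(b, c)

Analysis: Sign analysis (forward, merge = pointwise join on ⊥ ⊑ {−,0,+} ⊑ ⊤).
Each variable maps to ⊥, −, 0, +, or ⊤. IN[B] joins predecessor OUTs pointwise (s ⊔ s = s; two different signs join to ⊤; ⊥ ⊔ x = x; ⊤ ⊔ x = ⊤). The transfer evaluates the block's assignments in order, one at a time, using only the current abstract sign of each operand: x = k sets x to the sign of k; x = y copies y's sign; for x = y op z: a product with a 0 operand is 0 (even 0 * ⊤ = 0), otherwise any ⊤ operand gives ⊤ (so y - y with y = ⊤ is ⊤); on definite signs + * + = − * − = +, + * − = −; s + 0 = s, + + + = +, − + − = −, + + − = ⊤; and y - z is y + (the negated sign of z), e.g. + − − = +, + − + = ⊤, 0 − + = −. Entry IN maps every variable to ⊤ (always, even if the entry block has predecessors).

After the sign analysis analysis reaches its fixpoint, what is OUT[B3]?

Answer: {a: -, b: ⊤, c: ⊤, d: ⊤, e: +, f: ⊤}

Derivation:
Converged values:
  B0:   IN=(all ⊤)   OUT=(all ⊤)
  B1:   IN=(all ⊤)   OUT={a:-, f:+; rest ⊤}
  B2:   IN={a:-, f:+; rest ⊤}   OUT={a:-, e:+; rest ⊤}
  B3:   IN={a:-, e:+; rest ⊤}   OUT={a:-, e:+; rest ⊤}
  B4:   IN=(all ⊤)   OUT=(all ⊤)
  B5:   IN=(all ⊤)   OUT=(all ⊤)
  B6:   IN=(all ⊤)   OUT=(all ⊤)

Merge at B3: IN[B3] = OUT[B2] = {a: -, b: ⊤, c: ⊤, d: ⊤, e: +, f: ⊤}
Applying B3's transfer function to that IN value gives OUT[B3] (row B3 above).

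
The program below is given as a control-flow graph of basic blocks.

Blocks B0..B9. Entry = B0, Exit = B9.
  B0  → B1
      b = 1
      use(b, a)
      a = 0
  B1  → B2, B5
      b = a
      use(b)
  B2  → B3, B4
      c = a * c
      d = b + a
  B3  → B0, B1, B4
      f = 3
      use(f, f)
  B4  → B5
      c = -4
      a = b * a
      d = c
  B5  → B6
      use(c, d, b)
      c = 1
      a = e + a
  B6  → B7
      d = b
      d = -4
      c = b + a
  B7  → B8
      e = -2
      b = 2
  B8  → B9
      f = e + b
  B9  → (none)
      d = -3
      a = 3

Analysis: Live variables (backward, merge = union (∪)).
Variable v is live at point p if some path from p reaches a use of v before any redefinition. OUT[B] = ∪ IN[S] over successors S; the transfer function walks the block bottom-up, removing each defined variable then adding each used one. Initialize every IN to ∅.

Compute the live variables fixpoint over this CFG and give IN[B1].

Fixpoint table:
  B0: | IN={a, c, d, e} | OUT={a, c, d, e}
  B1: | IN={a, c, d, e} | OUT={a, b, c, d, e}
  B2: | IN={a, b, c, e} | OUT={a, b, c, d, e}
  B3: | IN={a, b, c, d, e} | OUT={a, b, c, d, e}
  B4: | IN={a, b, e} | OUT={a, b, c, d, e}
  B5: | IN={a, b, c, d, e} | OUT={a, b}
  B6: | IN={a, b} | OUT={}
  B7: | IN={} | OUT={b, e}
  B8: | IN={b, e} | OUT={}
  B9: | IN={} | OUT={}

Merge at B1: OUT[B1] = IN[B2] ⊔ IN[B5] = {a, b, c, d, e}
Applying B1's transfer function to that OUT value gives IN[B1] (row B1 above).

Answer: {a, c, d, e}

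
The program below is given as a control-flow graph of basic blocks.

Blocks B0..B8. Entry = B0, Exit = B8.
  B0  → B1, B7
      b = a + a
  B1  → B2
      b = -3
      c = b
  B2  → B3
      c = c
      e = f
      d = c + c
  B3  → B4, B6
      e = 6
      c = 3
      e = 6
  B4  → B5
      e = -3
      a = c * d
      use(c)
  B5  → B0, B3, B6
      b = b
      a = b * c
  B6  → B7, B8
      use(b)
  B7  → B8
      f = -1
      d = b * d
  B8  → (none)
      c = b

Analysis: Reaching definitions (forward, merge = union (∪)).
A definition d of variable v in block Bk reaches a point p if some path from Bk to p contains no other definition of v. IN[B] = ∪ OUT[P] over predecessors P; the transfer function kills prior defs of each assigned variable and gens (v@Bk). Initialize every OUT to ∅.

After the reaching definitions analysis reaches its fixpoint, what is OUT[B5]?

Answer: {a@B5, b@B5, c@B3, d@B2, e@B4}

Working:
Converged values:
  B0:   IN={a@B5, b@B5, c@B3, d@B2, e@B4}   OUT={a@B5, b@B0, c@B3, d@B2, e@B4}
  B1:   IN={a@B5, b@B0, c@B3, d@B2, e@B4}   OUT={a@B5, b@B1, c@B1, d@B2, e@B4}
  B2:   IN={a@B5, b@B1, c@B1, d@B2, e@B4}   OUT={a@B5, b@B1, c@B2, d@B2, e@B2}
  B3:   IN={a@B5, b@B1, b@B5, c@B2, c@B3, d@B2, e@B2, e@B4}   OUT={a@B5, b@B1, b@B5, c@B3, d@B2, e@B3}
  B4:   IN={a@B5, b@B1, b@B5, c@B3, d@B2, e@B3}   OUT={a@B4, b@B1, b@B5, c@B3, d@B2, e@B4}
  B5:   IN={a@B4, b@B1, b@B5, c@B3, d@B2, e@B4}   OUT={a@B5, b@B5, c@B3, d@B2, e@B4}
  B6:   IN={a@B5, b@B1, b@B5, c@B3, d@B2, e@B3, e@B4}   OUT={a@B5, b@B1, b@B5, c@B3, d@B2, e@B3, e@B4}
  B7:   IN={a@B5, b@B0, b@B1, b@B5, c@B3, d@B2, e@B3, e@B4}   OUT={a@B5, b@B0, b@B1, b@B5, c@B3, d@B7, e@B3, e@B4, f@B7}
  B8:   IN={a@B5, b@B0, b@B1, b@B5, c@B3, d@B2, d@B7, e@B3, e@B4, f@B7}   OUT={a@B5, b@B0, b@B1, b@B5, c@B8, d@B2, d@B7, e@B3, e@B4, f@B7}

Merge at B5: IN[B5] = OUT[B4] = {a@B4, b@B1, b@B5, c@B3, d@B2, e@B4}
Applying B5's transfer function to that IN value gives OUT[B5] (row B5 above).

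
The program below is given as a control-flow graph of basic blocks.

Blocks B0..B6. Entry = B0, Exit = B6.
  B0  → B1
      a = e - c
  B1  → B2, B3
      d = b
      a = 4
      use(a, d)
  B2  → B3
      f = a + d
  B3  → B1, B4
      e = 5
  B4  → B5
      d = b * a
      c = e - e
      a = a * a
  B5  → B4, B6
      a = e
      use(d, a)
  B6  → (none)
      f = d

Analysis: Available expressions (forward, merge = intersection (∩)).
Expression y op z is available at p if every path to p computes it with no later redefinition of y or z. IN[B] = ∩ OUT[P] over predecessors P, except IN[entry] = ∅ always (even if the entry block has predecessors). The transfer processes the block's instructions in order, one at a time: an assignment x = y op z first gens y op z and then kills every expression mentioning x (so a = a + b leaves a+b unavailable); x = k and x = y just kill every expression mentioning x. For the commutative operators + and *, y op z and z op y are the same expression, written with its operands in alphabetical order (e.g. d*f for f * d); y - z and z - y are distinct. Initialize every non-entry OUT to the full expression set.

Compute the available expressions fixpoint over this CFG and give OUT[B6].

Answer: {e-e}

Trace:
Converged values:
  B0: | IN={} | OUT={e-c}
  B1: | IN={} | OUT={}
  B2: | IN={} | OUT={a+d}
  B3: | IN={} | OUT={}
  B4: | IN={} | OUT={e-e}
  B5: | IN={e-e} | OUT={e-e}
  B6: | IN={e-e} | OUT={e-e}

Merge at B6: IN[B6] = OUT[B5] = {e-e}
Applying B6's transfer function to that IN value gives OUT[B6] (row B6 above).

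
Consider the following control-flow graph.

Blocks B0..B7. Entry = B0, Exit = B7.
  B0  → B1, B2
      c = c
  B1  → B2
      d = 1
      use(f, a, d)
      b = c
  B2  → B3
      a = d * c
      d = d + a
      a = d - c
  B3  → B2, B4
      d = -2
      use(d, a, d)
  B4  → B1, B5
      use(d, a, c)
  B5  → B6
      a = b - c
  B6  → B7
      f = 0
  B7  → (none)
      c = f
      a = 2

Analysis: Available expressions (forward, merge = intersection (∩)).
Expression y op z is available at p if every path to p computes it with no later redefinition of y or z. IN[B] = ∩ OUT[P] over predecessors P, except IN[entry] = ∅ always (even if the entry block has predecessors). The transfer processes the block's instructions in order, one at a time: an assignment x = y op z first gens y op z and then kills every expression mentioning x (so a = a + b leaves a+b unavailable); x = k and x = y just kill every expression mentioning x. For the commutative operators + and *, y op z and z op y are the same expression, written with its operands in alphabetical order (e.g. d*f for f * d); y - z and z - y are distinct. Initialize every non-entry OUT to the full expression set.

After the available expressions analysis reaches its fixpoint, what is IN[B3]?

Converged values:
  B0: | IN={} | OUT={}
  B1: | IN={} | OUT={}
  B2: | IN={} | OUT={d-c}
  B3: | IN={d-c} | OUT={}
  B4: | IN={} | OUT={}
  B5: | IN={} | OUT={b-c}
  B6: | IN={b-c} | OUT={b-c}
  B7: | IN={b-c} | OUT={}

Merge at B3: IN[B3] = OUT[B2] = {d-c}

Answer: {d-c}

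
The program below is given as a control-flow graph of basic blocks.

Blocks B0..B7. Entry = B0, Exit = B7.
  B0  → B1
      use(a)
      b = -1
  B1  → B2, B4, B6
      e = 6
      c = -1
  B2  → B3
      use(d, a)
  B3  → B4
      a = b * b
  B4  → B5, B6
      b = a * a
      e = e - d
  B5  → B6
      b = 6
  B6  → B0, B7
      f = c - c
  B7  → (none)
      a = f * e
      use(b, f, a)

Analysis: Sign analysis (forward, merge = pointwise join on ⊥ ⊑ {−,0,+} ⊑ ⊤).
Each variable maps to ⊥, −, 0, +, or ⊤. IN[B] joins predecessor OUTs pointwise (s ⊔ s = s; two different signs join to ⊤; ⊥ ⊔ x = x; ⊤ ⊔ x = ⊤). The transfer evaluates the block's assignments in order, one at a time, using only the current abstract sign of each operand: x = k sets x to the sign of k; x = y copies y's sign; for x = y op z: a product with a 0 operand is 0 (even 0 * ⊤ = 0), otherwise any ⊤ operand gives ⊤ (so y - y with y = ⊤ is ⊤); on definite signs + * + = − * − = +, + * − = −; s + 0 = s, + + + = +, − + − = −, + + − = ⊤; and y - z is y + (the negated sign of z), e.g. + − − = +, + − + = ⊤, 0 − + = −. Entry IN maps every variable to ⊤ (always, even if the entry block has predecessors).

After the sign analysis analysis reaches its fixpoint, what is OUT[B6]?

Fixpoint table:
  B0:   IN=(all ⊤)   OUT={b:-; rest ⊤}
  B1:   IN={b:-; rest ⊤}   OUT={b:-, c:-, e:+; rest ⊤}
  B2:   IN={b:-, c:-, e:+; rest ⊤}   OUT={b:-, c:-, e:+; rest ⊤}
  B3:   IN={b:-, c:-, e:+; rest ⊤}   OUT={a:+, b:-, c:-, e:+; rest ⊤}
  B4:   IN={b:-, c:-, e:+; rest ⊤}   OUT={c:-; rest ⊤}
  B5:   IN={c:-; rest ⊤}   OUT={b:+, c:-; rest ⊤}
  B6:   IN={c:-; rest ⊤}   OUT={c:-; rest ⊤}
  B7:   IN={c:-; rest ⊤}   OUT={c:-; rest ⊤}

Merge at B6: IN[B6] = OUT[B1] ⊔ OUT[B4] ⊔ OUT[B5] = {a: ⊤, b: ⊤, c: -, d: ⊤, e: ⊤, f: ⊤}
Applying B6's transfer function to that IN value gives OUT[B6] (row B6 above).

Answer: {a: ⊤, b: ⊤, c: -, d: ⊤, e: ⊤, f: ⊤}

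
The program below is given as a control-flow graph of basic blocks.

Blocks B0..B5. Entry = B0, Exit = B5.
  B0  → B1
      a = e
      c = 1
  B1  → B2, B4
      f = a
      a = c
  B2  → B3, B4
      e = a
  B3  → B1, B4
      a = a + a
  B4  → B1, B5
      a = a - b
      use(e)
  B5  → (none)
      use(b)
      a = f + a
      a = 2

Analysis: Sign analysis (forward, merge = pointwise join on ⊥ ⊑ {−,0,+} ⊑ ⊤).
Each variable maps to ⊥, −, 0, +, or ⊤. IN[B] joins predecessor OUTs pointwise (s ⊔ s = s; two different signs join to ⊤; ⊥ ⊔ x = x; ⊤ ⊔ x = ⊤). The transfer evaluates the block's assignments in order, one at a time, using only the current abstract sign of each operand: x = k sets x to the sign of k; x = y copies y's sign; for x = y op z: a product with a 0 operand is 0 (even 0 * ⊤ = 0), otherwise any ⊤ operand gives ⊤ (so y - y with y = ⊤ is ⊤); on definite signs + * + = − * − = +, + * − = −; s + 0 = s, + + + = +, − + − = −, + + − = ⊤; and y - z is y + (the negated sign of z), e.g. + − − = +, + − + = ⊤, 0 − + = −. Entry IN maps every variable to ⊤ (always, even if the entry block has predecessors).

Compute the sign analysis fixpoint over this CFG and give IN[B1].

Answer: {a: ⊤, b: ⊤, c: +, d: ⊤, e: ⊤, f: ⊤}

Derivation:
Per-block solution:
  B0: | IN=(all ⊤) | OUT={c:+; rest ⊤}
  B1: | IN={c:+; rest ⊤} | OUT={a:+, c:+; rest ⊤}
  B2: | IN={a:+, c:+; rest ⊤} | OUT={a:+, c:+, e:+; rest ⊤}
  B3: | IN={a:+, c:+, e:+; rest ⊤} | OUT={a:+, c:+, e:+; rest ⊤}
  B4: | IN={a:+, c:+; rest ⊤} | OUT={c:+; rest ⊤}
  B5: | IN={c:+; rest ⊤} | OUT={a:+, c:+; rest ⊤}

Merge at B1: IN[B1] = OUT[B0] ⊔ OUT[B3] ⊔ OUT[B4] = {a: ⊤, b: ⊤, c: +, d: ⊤, e: ⊤, f: ⊤}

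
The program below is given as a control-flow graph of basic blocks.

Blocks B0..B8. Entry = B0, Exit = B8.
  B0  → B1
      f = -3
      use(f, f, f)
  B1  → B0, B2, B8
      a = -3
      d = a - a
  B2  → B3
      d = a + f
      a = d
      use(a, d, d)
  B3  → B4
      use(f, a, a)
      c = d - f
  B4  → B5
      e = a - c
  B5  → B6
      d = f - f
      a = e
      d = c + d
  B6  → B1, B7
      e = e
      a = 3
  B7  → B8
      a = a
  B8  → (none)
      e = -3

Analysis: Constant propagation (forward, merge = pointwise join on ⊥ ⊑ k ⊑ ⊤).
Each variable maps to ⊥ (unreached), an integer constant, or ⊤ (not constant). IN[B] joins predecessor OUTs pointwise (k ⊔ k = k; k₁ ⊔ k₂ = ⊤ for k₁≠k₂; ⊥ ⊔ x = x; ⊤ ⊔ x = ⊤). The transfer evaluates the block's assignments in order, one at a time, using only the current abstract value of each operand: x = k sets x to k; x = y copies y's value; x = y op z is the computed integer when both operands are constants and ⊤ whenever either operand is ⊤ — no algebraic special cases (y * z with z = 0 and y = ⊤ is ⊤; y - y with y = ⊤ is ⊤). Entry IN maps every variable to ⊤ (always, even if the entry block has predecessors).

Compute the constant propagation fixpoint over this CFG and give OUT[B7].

Answer: {a: 3, b: ⊤, c: -3, d: -3, e: -3, f: -3}

Derivation:
Converged values:
  B0: | IN=(all ⊤) | OUT={f:-3; rest ⊤}
  B1: | IN={f:-3; rest ⊤} | OUT={a:-3, d:0, f:-3; rest ⊤}
  B2: | IN={a:-3, d:0, f:-3; rest ⊤} | OUT={a:-6, d:-6, f:-3; rest ⊤}
  B3: | IN={a:-6, d:-6, f:-3; rest ⊤} | OUT={a:-6, c:-3, d:-6, f:-3; rest ⊤}
  B4: | IN={a:-6, c:-3, d:-6, f:-3; rest ⊤} | OUT={a:-6, c:-3, d:-6, e:-3, f:-3; rest ⊤}
  B5: | IN={a:-6, c:-3, d:-6, e:-3, f:-3; rest ⊤} | OUT={a:-3, c:-3, d:-3, e:-3, f:-3; rest ⊤}
  B6: | IN={a:-3, c:-3, d:-3, e:-3, f:-3; rest ⊤} | OUT={a:3, c:-3, d:-3, e:-3, f:-3; rest ⊤}
  B7: | IN={a:3, c:-3, d:-3, e:-3, f:-3; rest ⊤} | OUT={a:3, c:-3, d:-3, e:-3, f:-3; rest ⊤}
  B8: | IN={f:-3; rest ⊤} | OUT={e:-3, f:-3; rest ⊤}

Merge at B7: IN[B7] = OUT[B6] = {a: 3, b: ⊤, c: -3, d: -3, e: -3, f: -3}
Applying B7's transfer function to that IN value gives OUT[B7] (row B7 above).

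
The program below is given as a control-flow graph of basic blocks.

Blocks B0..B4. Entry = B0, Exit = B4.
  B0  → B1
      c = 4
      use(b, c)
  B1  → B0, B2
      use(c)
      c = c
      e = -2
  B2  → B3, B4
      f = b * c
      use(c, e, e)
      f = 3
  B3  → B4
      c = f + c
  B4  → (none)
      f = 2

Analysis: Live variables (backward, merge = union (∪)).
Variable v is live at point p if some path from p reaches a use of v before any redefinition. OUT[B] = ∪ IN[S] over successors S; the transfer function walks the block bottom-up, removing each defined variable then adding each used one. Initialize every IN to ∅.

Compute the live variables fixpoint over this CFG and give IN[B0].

Answer: {b}

Trace:
Per-block solution:
  B0:   IN={b}   OUT={b, c}
  B1:   IN={b, c}   OUT={b, c, e}
  B2:   IN={b, c, e}   OUT={c, f}
  B3:   IN={c, f}   OUT={}
  B4:   IN={}   OUT={}

Merge at B0: OUT[B0] = IN[B1] = {b, c}
Applying B0's transfer function to that OUT value gives IN[B0] (row B0 above).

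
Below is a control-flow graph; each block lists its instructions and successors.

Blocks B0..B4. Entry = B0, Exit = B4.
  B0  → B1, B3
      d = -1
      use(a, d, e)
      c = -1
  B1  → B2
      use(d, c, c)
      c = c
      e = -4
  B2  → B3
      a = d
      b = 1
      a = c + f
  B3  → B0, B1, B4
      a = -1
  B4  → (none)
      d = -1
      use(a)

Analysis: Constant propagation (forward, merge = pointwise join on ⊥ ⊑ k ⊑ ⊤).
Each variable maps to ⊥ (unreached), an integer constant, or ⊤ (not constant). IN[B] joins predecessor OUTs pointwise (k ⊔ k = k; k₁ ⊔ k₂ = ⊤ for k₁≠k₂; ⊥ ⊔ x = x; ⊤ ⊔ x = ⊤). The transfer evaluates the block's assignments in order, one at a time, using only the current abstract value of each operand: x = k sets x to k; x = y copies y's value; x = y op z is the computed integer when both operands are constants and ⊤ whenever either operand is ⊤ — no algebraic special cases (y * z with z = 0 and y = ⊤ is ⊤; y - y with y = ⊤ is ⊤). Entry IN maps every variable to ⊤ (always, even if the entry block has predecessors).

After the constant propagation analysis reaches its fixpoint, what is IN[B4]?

Answer: {a: -1, b: ⊤, c: -1, d: -1, e: ⊤, f: ⊤}

Working:
Converged values:
  B0: | IN=(all ⊤) | OUT={c:-1, d:-1; rest ⊤}
  B1: | IN={c:-1, d:-1; rest ⊤} | OUT={c:-1, d:-1, e:-4; rest ⊤}
  B2: | IN={c:-1, d:-1, e:-4; rest ⊤} | OUT={b:1, c:-1, d:-1, e:-4; rest ⊤}
  B3: | IN={c:-1, d:-1; rest ⊤} | OUT={a:-1, c:-1, d:-1; rest ⊤}
  B4: | IN={a:-1, c:-1, d:-1; rest ⊤} | OUT={a:-1, c:-1, d:-1; rest ⊤}

Merge at B4: IN[B4] = OUT[B3] = {a: -1, b: ⊤, c: -1, d: -1, e: ⊤, f: ⊤}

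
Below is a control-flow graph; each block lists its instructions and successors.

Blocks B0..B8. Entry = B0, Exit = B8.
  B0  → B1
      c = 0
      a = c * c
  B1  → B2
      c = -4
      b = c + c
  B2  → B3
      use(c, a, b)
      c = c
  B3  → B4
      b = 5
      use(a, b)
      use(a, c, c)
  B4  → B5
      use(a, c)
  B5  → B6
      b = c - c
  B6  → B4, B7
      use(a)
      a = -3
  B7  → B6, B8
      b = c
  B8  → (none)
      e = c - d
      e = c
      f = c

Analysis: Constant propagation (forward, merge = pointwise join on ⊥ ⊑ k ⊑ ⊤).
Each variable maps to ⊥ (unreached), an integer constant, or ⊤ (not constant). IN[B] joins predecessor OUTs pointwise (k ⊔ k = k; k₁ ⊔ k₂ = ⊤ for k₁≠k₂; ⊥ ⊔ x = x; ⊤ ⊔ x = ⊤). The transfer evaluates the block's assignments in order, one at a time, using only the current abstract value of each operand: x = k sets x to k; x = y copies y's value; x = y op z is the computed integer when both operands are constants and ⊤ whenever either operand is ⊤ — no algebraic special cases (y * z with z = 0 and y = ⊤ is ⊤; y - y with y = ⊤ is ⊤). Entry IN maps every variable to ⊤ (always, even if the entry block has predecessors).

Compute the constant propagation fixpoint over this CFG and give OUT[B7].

Answer: {a: -3, b: -4, c: -4, d: ⊤, e: ⊤, f: ⊤}

Working:
Per-block solution:
  B0: | IN=(all ⊤) | OUT={a:0, c:0; rest ⊤}
  B1: | IN={a:0, c:0; rest ⊤} | OUT={a:0, b:-8, c:-4; rest ⊤}
  B2: | IN={a:0, b:-8, c:-4; rest ⊤} | OUT={a:0, b:-8, c:-4; rest ⊤}
  B3: | IN={a:0, b:-8, c:-4; rest ⊤} | OUT={a:0, b:5, c:-4; rest ⊤}
  B4: | IN={c:-4; rest ⊤} | OUT={c:-4; rest ⊤}
  B5: | IN={c:-4; rest ⊤} | OUT={b:0, c:-4; rest ⊤}
  B6: | IN={c:-4; rest ⊤} | OUT={a:-3, c:-4; rest ⊤}
  B7: | IN={a:-3, c:-4; rest ⊤} | OUT={a:-3, b:-4, c:-4; rest ⊤}
  B8: | IN={a:-3, b:-4, c:-4; rest ⊤} | OUT={a:-3, b:-4, c:-4, e:-4, f:-4; rest ⊤}

Merge at B7: IN[B7] = OUT[B6] = {a: -3, b: ⊤, c: -4, d: ⊤, e: ⊤, f: ⊤}
Applying B7's transfer function to that IN value gives OUT[B7] (row B7 above).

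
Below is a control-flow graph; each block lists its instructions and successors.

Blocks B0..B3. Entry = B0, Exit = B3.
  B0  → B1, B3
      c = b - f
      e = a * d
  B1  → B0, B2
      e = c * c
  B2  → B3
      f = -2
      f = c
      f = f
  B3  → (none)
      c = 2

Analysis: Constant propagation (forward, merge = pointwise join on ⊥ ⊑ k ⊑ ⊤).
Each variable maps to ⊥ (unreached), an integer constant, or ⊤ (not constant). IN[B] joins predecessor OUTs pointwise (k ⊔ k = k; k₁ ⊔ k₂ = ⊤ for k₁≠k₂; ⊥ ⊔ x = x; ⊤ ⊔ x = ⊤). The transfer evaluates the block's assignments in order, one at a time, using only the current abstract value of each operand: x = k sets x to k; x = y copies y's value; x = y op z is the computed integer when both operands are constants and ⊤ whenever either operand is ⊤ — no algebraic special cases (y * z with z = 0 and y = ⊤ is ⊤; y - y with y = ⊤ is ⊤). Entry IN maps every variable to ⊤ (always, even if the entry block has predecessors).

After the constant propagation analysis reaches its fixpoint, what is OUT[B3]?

Converged values:
  B0: | IN=(all ⊤) | OUT=(all ⊤)
  B1: | IN=(all ⊤) | OUT=(all ⊤)
  B2: | IN=(all ⊤) | OUT=(all ⊤)
  B3: | IN=(all ⊤) | OUT={c:2; rest ⊤}

Merge at B3: IN[B3] = OUT[B0] ⊔ OUT[B2] = {a: ⊤, b: ⊤, c: ⊤, d: ⊤, e: ⊤, f: ⊤}
Applying B3's transfer function to that IN value gives OUT[B3] (row B3 above).

Answer: {a: ⊤, b: ⊤, c: 2, d: ⊤, e: ⊤, f: ⊤}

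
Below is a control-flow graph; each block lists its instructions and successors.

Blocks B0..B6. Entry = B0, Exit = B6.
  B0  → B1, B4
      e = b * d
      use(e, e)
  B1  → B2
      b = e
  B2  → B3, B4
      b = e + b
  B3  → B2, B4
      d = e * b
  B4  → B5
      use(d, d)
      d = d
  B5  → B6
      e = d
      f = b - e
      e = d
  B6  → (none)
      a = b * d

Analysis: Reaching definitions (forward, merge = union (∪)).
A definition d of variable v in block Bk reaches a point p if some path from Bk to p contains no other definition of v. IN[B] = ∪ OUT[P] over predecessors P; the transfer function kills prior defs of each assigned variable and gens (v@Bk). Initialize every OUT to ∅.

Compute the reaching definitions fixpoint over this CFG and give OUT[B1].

Converged values:
  B0: | IN={} | OUT={e@B0}
  B1: | IN={e@B0} | OUT={b@B1, e@B0}
  B2: | IN={b@B1, b@B2, d@B3, e@B0} | OUT={b@B2, d@B3, e@B0}
  B3: | IN={b@B2, d@B3, e@B0} | OUT={b@B2, d@B3, e@B0}
  B4: | IN={b@B2, d@B3, e@B0} | OUT={b@B2, d@B4, e@B0}
  B5: | IN={b@B2, d@B4, e@B0} | OUT={b@B2, d@B4, e@B5, f@B5}
  B6: | IN={b@B2, d@B4, e@B5, f@B5} | OUT={a@B6, b@B2, d@B4, e@B5, f@B5}

Merge at B1: IN[B1] = OUT[B0] = {e@B0}
Applying B1's transfer function to that IN value gives OUT[B1] (row B1 above).

Answer: {b@B1, e@B0}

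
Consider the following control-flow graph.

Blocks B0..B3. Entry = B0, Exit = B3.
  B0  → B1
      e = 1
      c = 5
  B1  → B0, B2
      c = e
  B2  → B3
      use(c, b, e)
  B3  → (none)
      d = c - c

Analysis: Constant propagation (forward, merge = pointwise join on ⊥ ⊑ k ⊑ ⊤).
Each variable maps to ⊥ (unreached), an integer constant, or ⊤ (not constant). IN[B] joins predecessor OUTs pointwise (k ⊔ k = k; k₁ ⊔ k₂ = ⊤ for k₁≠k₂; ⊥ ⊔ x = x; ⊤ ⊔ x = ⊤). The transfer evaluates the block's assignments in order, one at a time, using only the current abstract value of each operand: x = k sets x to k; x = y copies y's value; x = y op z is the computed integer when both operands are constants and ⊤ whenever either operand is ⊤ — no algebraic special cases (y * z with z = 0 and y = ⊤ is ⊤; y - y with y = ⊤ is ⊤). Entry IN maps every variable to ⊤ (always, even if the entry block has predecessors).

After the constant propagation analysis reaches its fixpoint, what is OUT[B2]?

Converged values:
  B0:  IN=(all ⊤)  OUT={c:5, e:1; rest ⊤}
  B1:  IN={c:5, e:1; rest ⊤}  OUT={c:1, e:1; rest ⊤}
  B2:  IN={c:1, e:1; rest ⊤}  OUT={c:1, e:1; rest ⊤}
  B3:  IN={c:1, e:1; rest ⊤}  OUT={c:1, d:0, e:1; rest ⊤}

Merge at B2: IN[B2] = OUT[B1] = {a: ⊤, b: ⊤, c: 1, d: ⊤, e: 1, f: ⊤}
Applying B2's transfer function to that IN value gives OUT[B2] (row B2 above).

Answer: {a: ⊤, b: ⊤, c: 1, d: ⊤, e: 1, f: ⊤}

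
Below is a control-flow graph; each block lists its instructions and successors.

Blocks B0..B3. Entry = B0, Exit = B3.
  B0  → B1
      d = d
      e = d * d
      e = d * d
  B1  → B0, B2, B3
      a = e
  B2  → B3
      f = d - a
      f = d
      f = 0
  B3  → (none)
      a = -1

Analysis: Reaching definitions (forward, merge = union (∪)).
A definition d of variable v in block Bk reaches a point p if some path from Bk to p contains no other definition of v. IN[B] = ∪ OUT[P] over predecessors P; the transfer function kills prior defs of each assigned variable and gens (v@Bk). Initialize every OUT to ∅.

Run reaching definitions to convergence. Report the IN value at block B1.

Answer: {a@B1, d@B0, e@B0}

Derivation:
Fixpoint table:
  B0:  IN={a@B1, d@B0, e@B0}  OUT={a@B1, d@B0, e@B0}
  B1:  IN={a@B1, d@B0, e@B0}  OUT={a@B1, d@B0, e@B0}
  B2:  IN={a@B1, d@B0, e@B0}  OUT={a@B1, d@B0, e@B0, f@B2}
  B3:  IN={a@B1, d@B0, e@B0, f@B2}  OUT={a@B3, d@B0, e@B0, f@B2}

Merge at B1: IN[B1] = OUT[B0] = {a@B1, d@B0, e@B0}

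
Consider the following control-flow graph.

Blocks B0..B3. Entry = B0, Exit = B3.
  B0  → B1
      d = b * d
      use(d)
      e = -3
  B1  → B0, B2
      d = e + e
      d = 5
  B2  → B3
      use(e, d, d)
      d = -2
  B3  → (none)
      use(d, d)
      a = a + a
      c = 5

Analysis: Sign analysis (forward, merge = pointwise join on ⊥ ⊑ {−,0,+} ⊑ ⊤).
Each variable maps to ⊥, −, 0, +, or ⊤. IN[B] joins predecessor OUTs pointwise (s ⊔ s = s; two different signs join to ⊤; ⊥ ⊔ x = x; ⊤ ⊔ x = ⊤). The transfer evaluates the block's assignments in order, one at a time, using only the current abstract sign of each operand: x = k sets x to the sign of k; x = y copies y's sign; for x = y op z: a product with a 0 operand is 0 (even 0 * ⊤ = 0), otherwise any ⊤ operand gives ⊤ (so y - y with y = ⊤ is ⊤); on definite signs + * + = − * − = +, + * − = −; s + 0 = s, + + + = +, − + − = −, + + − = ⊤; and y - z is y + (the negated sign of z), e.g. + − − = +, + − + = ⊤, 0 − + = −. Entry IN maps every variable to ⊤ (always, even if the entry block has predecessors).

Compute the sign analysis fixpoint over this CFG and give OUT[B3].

Per-block solution:
  B0:   IN=(all ⊤)   OUT={e:-; rest ⊤}
  B1:   IN={e:-; rest ⊤}   OUT={d:+, e:-; rest ⊤}
  B2:   IN={d:+, e:-; rest ⊤}   OUT={d:-, e:-; rest ⊤}
  B3:   IN={d:-, e:-; rest ⊤}   OUT={c:+, d:-, e:-; rest ⊤}

Merge at B3: IN[B3] = OUT[B2] = {a: ⊤, b: ⊤, c: ⊤, d: -, e: -, f: ⊤}
Applying B3's transfer function to that IN value gives OUT[B3] (row B3 above).

Answer: {a: ⊤, b: ⊤, c: +, d: -, e: -, f: ⊤}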